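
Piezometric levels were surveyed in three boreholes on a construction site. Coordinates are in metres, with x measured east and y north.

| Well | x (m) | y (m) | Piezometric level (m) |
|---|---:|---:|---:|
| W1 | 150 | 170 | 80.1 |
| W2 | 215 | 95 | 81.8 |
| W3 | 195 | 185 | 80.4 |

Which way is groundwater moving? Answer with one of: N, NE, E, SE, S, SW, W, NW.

Differences from W1: to W2 (Δx, Δy, Δh) = (65, -75, +1.7); to W3 = (45, 15, +0.3).
Solve a·Δx + b·Δy = Δh: det = 65·15 − 45·(-75) = 4350.
∂h/∂x = [(+1.7)·15 − (+0.3)·(-75)] / 4350 = +0.01103
∂h/∂y = [65·(+0.3) − 45·(+1.7)] / 4350 = -0.01310
Flow = −∇h = (-0.01103 east, +0.01310 north), which points northwest.

NW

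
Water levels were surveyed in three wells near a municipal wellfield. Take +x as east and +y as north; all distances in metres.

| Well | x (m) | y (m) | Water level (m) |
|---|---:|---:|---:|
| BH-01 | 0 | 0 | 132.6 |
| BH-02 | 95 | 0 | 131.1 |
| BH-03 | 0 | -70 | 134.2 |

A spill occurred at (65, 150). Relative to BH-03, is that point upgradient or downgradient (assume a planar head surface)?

downgradient

∂h/∂x = (131.1 − 132.6) / (95 − 0) = -0.01579
∂h/∂y = (134.2 − 132.6) / (-70 − 0) = -0.02286
Head at (65, 150) = 132.6 + (-0.01579)·(65) + (-0.02286)·(150) = 128.15 m.
That is lower than the 134.2 m at BH-03, so the point is downgradient.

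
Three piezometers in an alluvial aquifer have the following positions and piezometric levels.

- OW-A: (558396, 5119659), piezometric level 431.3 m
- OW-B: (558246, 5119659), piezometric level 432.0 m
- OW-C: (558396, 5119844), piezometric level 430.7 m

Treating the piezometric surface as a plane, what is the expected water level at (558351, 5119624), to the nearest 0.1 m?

431.6 m

∂h/∂x = (432.0 − 431.3) / (558246 − 558396) = -0.004667
∂h/∂y = (430.7 − 431.3) / (5119844 − 5119659) = -0.003243
h(558351, 5119624) = 431.3 + (-0.004667)·(-45) + (-0.003243)·(-35) = 431.3 +0.210 +0.114 = 431.624 m.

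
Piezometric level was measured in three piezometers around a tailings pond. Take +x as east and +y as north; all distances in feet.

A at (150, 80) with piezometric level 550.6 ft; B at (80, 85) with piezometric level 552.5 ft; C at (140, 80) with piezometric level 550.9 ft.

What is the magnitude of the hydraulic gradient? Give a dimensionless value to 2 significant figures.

Three-point gradient (reference A): Δ to B = (-70, 5, +1.9), Δ to C = (-10, 0, +0.3).
∂h/∂x = -0.03000, ∂h/∂y = -0.04000 (det = 50).
|∇h| = √(-0.03000² + -0.04000²) = 0.05

0.050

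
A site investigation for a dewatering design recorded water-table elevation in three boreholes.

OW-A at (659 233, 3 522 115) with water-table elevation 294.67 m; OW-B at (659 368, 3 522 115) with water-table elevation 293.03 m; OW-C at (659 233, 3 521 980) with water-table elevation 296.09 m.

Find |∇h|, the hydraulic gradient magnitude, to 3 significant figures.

∂h/∂x = (293.03 − 294.67) / (659368 − 659233) = -0.01215
∂h/∂y = (296.09 − 294.67) / (3521980 − 3522115) = -0.01052
|∇h| = √(-0.01215² + -0.01052²) = 0.01607

0.0161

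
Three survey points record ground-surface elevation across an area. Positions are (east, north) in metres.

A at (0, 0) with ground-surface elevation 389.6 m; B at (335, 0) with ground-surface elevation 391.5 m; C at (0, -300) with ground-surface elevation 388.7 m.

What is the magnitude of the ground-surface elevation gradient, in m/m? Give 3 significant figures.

∂z/∂x = (391.5 − 389.6) / (335 − 0) = +0.005672
∂z/∂y = (388.7 − 389.6) / (-300 − 0) = +0.003000
|∇f| = √(0.005672² + 0.003000²) = 0.006417 m/m

0.00642 m/m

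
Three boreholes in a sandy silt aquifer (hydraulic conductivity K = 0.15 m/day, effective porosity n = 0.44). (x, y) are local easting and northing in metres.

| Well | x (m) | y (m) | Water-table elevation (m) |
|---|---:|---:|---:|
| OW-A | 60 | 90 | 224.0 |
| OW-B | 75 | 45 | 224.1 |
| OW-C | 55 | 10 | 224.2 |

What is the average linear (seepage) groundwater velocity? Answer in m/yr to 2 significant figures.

0.32 m/yr

With h = a·x + b·y + c and OW-A as origin, the differences give:
  15·a + (-45)·b = +0.1
  (-5)·a + (-80)·b = +0.2
Eliminate b (×(-80) and ×(-45), subtract): -1425·a = 1.00 → a = ∂h/∂x = -0.0007018
Back-substitute: b = ∂h/∂y = -0.002456.
|∇h| = √(-0.0007018² + -0.002456²) = 0.002554
Seepage velocity v = K·i/n = 0.15 × 0.002554 / 0.44 = 0.0008707 m/day = 0.318 m/yr.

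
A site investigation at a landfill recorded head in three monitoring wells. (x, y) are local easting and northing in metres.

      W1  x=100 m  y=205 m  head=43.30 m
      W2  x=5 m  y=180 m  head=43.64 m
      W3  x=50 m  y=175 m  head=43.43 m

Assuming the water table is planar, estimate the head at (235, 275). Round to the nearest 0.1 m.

42.9 m

With h = a·x + b·y + c and W1 as origin, the differences give:
  (-95)·a + (-25)·b = +0.34
  (-50)·a + (-30)·b = +0.13
Eliminate b (×(-30) and ×(-25), subtract): 1600·a = -6.950 → a = ∂h/∂x = -0.004344
Back-substitute: b = ∂h/∂y = +0.002906.
h(235, 275) = 43.30 + (-0.004344)·(135) + (+0.002906)·(70) = 43.30 -0.586 +0.203 = 42.917 m.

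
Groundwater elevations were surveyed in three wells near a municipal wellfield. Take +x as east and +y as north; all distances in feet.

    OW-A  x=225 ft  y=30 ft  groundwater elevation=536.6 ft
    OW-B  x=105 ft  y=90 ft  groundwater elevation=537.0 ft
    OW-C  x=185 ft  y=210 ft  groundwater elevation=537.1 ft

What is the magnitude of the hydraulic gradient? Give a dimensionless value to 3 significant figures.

0.00317

Differences from OW-A: to OW-B (Δx, Δy, Δh) = (-120, 60, +0.4); to OW-C = (-40, 180, +0.5).
Determinant of the coordinate differences = (-120)·180 − (-40)·60 = -19200.
∂h/∂x = [(+0.4)·180 − (+0.5)·60] / -19200 = -0.002187
∂h/∂y = [(-120)·(+0.5) − (-40)·(+0.4)] / -19200 = +0.002292
|∇h| = √(-0.002187² + 0.002292²) = 0.003168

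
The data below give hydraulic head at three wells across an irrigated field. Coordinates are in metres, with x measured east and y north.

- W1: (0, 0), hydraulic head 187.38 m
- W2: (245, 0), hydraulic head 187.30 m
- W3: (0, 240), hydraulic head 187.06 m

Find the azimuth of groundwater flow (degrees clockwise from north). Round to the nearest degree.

014°

∂h/∂x = (187.30 − 187.38) / (245 − 0) = -0.0003265
∂h/∂y = (187.06 − 187.38) / (240 − 0) = -0.001333
Flow direction (−∇h) has components (+0.0003265 E, +0.001333 N).
Azimuth = atan2(E, N) = atan2(+0.0003265, +0.001333) = 13.8° ≈ 014°.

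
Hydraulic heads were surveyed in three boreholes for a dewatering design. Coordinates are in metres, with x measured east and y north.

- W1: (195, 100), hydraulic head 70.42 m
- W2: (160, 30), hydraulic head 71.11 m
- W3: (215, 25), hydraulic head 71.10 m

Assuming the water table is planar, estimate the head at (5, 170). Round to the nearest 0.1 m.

70.0 m

Taking W1 as reference: W2−W1 = (-35, -70, +0.69); W3−W1 = (20, -75, +0.68).
Determinant of the coordinate differences = (-35)·(-75) − 20·(-70) = 4025.
∂h/∂x = [(+0.69)·(-75) − (+0.68)·(-70)] / 4025 = -0.001031
∂h/∂y = [(-35)·(+0.68) − 20·(+0.69)] / 4025 = -0.009342
h(5, 170) = 70.42 + (-0.001031)·(-190) + (-0.009342)·(70) = 70.42 +0.196 -0.654 = 69.962 m.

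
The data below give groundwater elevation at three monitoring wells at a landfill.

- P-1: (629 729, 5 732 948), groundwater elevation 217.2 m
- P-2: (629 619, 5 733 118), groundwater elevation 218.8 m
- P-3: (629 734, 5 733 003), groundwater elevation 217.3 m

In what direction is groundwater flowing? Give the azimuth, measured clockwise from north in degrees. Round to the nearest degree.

Differences from P-1: to P-2 (Δx, Δy, Δh) = (-110, 170, +1.6); to P-3 = (5, 55, +0.1).
Solve a·Δx + b·Δy = Δh: det = (-110)·55 − 5·170 = -6900.
∂h/∂x = [(+1.6)·55 − (+0.1)·170] / -6900 = -0.01029
∂h/∂y = [(-110)·(+0.1) − 5·(+1.6)] / -6900 = +0.002754
Flow direction (−∇h) has components (+0.01029 E, -0.002754 N).
Azimuth = atan2(E, N) = atan2(+0.01029, -0.002754) = 105.0° ≈ 105°.

105°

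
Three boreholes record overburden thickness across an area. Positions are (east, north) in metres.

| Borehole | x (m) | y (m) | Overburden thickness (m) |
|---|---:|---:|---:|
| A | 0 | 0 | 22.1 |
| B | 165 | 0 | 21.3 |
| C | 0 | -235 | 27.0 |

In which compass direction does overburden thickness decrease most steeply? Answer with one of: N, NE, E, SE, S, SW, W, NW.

∂d/∂x = (21.3 − 22.1) / (165 − 0) = -0.004848
∂d/∂y = (27.0 − 22.1) / (-235 − 0) = -0.02085
Steepest decrease is along −∇f = (+0.004848 E, +0.02085 N) → north.

N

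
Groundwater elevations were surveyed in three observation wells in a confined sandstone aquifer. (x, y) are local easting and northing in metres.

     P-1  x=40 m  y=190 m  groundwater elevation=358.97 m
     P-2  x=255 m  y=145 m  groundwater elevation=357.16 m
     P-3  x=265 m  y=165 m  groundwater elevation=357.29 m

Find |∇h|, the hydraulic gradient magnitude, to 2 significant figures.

With h = a·x + b·y + c and P-1 as origin, the differences give:
  215·a + (-45)·b = -1.81
  225·a + (-25)·b = -1.68
Eliminate b (×(-25) and ×(-45), subtract): 4750·a = -30.350 → a = ∂h/∂x = -0.006389
Back-substitute: b = ∂h/∂y = +0.009695.
|∇h| = √(-0.006389² + 0.009695²) = 0.01161

0.012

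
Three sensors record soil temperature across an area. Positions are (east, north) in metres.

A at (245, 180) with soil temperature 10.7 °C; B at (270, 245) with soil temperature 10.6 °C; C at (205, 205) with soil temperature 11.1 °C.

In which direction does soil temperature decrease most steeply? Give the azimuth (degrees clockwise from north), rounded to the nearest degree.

With T = a·x + b·y + c and A as origin, the differences give:
  25·a + 65·b = -0.1
  (-40)·a + 25·b = +0.4
Eliminate b (×25 and ×65, subtract): 3225·a = -28.50 → a = ∂T/∂x = -0.008837
Back-substitute: b = ∂T/∂y = +0.001860.
Steepest decrease is along −∇f: components (+0.008837 E, -0.001860 N).
Azimuth = atan2(+0.008837, -0.001860) = 101.9° ≈ 102°.

102°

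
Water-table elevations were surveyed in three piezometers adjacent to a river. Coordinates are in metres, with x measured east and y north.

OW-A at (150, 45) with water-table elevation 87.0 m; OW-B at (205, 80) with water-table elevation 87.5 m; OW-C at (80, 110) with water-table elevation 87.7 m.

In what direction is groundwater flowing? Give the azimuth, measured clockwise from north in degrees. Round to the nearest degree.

186°

With h = a·x + b·y + c and OW-A as origin, the differences give:
  55·a + 35·b = +0.5
  (-70)·a + 65·b = +0.7
Eliminate b (×65 and ×35, subtract): 6025·a = 8.00 → a = ∂h/∂x = +0.001328
Back-substitute: b = ∂h/∂y = +0.01220.
Flow direction (−∇h) has components (-0.001328 E, -0.01220 N).
Azimuth = atan2(E, N) = atan2(-0.001328, -0.01220) = 186.2° ≈ 186°.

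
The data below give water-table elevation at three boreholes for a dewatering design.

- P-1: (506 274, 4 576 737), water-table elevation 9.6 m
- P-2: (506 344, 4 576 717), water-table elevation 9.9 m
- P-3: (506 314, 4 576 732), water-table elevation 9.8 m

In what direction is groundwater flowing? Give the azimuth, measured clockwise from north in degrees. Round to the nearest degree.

Three-point gradient (reference P-1): Δ to P-2 = (70, -20, +0.3), Δ to P-3 = (40, -5, +0.2).
∂h/∂x = +0.005556, ∂h/∂y = +0.004444 (det = 450).
Flow direction (−∇h) has components (-0.005556 E, -0.004444 N).
Azimuth = atan2(E, N) = atan2(-0.005556, -0.004444) = 231.3° ≈ 231°.

231°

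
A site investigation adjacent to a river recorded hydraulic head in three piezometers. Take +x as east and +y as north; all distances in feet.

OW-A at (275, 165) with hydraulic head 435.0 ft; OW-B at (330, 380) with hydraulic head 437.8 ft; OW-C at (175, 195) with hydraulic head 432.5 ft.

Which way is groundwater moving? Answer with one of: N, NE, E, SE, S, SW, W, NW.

Differences from OW-A: to OW-B (Δx, Δy, Δh) = (55, 215, +2.8); to OW-C = (-100, 30, -2.5).
Determinant of the coordinate differences = 55·30 − (-100)·215 = 23150.
∂h/∂x = [(+2.8)·30 − (-2.5)·215] / 23150 = +0.02685
∂h/∂y = [55·(-2.5) − (-100)·(+2.8)] / 23150 = +0.006156
Flow = −∇h = (-0.02685 east, -0.006156 north), which points west.

W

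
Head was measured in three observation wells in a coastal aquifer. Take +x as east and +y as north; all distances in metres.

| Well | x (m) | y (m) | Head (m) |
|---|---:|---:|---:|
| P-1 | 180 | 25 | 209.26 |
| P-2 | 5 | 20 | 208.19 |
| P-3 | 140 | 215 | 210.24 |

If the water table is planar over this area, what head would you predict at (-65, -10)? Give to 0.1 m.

207.6 m

Differences from P-1: to P-2 (Δx, Δy, Δh) = (-175, -5, -1.07); to P-3 = (-40, 190, +0.98).
Solve a·Δx + b·Δy = Δh: det = (-175)·190 − (-40)·(-5) = -33450.
∂h/∂x = [(-1.07)·190 − (+0.98)·(-5)] / -33450 = +0.005931
∂h/∂y = [(-175)·(+0.98) − (-40)·(-1.07)] / -33450 = +0.006407
h(-65, -10) = 209.26 + (+0.005931)·(-245) + (+0.006407)·(-35) = 209.26 -1.453 -0.224 = 207.583 m.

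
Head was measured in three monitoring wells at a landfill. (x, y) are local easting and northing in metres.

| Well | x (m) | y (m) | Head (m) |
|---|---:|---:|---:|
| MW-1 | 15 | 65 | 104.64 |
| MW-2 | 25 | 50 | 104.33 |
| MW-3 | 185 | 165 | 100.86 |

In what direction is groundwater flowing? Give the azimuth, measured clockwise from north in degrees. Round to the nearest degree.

100°

With h = a·x + b·y + c and MW-1 as origin, the differences give:
  10·a + (-15)·b = -0.31
  170·a + 100·b = -3.78
Eliminate b (×100 and ×(-15), subtract): 3550·a = -87.700 → a = ∂h/∂x = -0.02470
Back-substitute: b = ∂h/∂y = +0.004197.
Flow direction (−∇h) has components (+0.02470 E, -0.004197 N).
Azimuth = atan2(E, N) = atan2(+0.02470, -0.004197) = 99.6° ≈ 100°.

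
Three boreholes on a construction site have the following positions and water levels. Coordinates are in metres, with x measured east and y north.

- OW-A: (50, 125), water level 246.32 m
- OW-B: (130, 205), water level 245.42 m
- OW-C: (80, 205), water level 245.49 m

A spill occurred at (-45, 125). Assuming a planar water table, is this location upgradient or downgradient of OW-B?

Taking OW-A as reference: OW-B−OW-A = (80, 80, -0.90); OW-C−OW-A = (30, 80, -0.83).
Determinant of the coordinate differences = 80·80 − 30·80 = 4000.
∂h/∂x = [(-0.90)·80 − (-0.83)·80] / 4000 = -0.001400
∂h/∂y = [80·(-0.83) − 30·(-0.90)] / 4000 = -0.009850
Head at (-45, 125) = 246.32 + (-0.001400)·(-95) + (-0.009850)·(0) = 246.45 m.
That is higher than the 245.42 m at OW-B, so the point is upgradient.

upgradient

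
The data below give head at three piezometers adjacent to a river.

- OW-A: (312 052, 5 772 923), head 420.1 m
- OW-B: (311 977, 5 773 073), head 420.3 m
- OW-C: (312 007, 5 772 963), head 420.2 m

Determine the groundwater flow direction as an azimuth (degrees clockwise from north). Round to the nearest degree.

Differences from OW-A: to OW-B (Δx, Δy, Δh) = (-75, 150, +0.2); to OW-C = (-45, 40, +0.1).
Solve a·Δx + b·Δy = Δh: det = (-75)·40 − (-45)·150 = 3750.
∂h/∂x = [(+0.2)·40 − (+0.1)·150] / 3750 = -0.001867
∂h/∂y = [(-75)·(+0.1) − (-45)·(+0.2)] / 3750 = +0.0004000
Flow direction (−∇h) has components (+0.001867 E, -0.0004000 N).
Azimuth = atan2(E, N) = atan2(+0.001867, -0.0004000) = 102.1° ≈ 102°.

102°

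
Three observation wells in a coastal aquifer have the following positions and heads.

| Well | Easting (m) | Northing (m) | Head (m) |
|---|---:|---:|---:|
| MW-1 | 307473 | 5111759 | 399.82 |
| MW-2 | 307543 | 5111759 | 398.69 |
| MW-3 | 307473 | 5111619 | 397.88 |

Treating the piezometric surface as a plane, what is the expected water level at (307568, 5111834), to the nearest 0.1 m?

∂h/∂x = (398.69 − 399.82) / (307543 − 307473) = -0.01614
∂h/∂y = (397.88 − 399.82) / (5111619 − 5111759) = +0.01386
h(307568, 5111834) = 399.82 + (-0.01614)·(95) + (+0.01386)·(75) = 399.82 -1.534 +1.039 = 399.326 m.

399.3 m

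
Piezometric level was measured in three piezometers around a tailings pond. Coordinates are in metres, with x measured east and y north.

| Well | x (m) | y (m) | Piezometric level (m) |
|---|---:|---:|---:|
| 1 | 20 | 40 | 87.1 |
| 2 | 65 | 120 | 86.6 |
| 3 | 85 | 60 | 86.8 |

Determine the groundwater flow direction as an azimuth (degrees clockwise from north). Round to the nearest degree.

Differences from 1: to 2 (Δx, Δy, Δh) = (45, 80, -0.5); to 3 = (65, 20, -0.3).
Solve a·Δx + b·Δy = Δh: det = 45·20 − 65·80 = -4300.
∂h/∂x = [(-0.5)·20 − (-0.3)·80] / -4300 = -0.003256
∂h/∂y = [45·(-0.3) − 65·(-0.5)] / -4300 = -0.004419
Flow direction (−∇h) has components (+0.003256 E, +0.004419 N).
Azimuth = atan2(E, N) = atan2(+0.003256, +0.004419) = 36.4° ≈ 036°.

036°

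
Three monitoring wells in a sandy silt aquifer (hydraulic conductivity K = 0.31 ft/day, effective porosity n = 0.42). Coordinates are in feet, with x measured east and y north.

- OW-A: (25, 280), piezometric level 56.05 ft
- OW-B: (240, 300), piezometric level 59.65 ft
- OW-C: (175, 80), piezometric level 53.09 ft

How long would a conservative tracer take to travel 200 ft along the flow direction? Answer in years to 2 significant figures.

With h = a·x + b·y + c and OW-A as origin, the differences give:
  215·a + 20·b = +3.60
  150·a + (-200)·b = -2.96
Eliminate b (×(-200) and ×20, subtract): -46000·a = -660.800 → a = ∂h/∂x = +0.01437
Back-substitute: b = ∂h/∂y = +0.02557.
|∇h| = √(0.01437² + 0.02557²) = 0.02933
Seepage velocity v = K·i/n = 0.31 × 0.02933 / 0.42 = 0.02165 ft/day.
t = 200 / 0.02165 = 9238 days = 25.3 years.

25 years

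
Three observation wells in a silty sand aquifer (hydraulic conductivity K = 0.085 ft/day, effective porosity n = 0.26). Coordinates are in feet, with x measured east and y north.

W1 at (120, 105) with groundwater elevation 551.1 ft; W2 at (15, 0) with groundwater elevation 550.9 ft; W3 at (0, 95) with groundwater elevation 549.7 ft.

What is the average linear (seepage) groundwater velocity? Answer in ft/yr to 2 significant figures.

With h = a·x + b·y + c and W1 as origin, the differences give:
  (-105)·a + (-105)·b = -0.2
  (-120)·a + (-10)·b = -1.4
Eliminate b (×(-10) and ×(-105), subtract): -11550·a = -145.00 → a = ∂h/∂x = +0.01255
Back-substitute: b = ∂h/∂y = -0.01065.
|∇h| = √(0.01255² + -0.01065²) = 0.01646
Seepage velocity v = K·i/n = 0.085 × 0.01646 / 0.26 = 0.005381 ft/day = 1.965 ft/yr.

2.0 ft/yr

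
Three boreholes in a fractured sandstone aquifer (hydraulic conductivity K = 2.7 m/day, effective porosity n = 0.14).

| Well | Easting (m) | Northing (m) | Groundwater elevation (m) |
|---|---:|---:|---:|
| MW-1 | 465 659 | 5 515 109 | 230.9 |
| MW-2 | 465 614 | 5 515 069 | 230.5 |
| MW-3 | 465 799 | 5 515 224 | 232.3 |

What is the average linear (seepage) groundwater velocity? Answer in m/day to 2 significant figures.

0.55 m/day

With h = a·x + b·y + c and MW-1 as origin, the differences give:
  (-45)·a + (-40)·b = -0.4
  140·a + 115·b = +1.4
Eliminate b (×115 and ×(-40), subtract): 425·a = 10.00 → a = ∂h/∂x = +0.02353
Back-substitute: b = ∂h/∂y = -0.01647.
|∇h| = √(0.02353² + -0.01647²) = 0.02872
Seepage velocity v = K·i/n = 2.7 × 0.02872 / 0.14 = 0.5539 m/day.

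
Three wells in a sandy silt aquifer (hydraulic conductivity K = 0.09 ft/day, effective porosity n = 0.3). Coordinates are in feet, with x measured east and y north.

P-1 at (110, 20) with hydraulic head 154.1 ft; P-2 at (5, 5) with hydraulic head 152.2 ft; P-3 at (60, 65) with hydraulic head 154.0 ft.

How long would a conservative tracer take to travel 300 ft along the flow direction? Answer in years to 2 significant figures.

120 years

Taking P-1 as reference: P-2−P-1 = (-105, -15, -1.9); P-3−P-1 = (-50, 45, -0.1).
Determinant of the coordinate differences = (-105)·45 − (-50)·(-15) = -5475.
∂h/∂x = [(-1.9)·45 − (-0.1)·(-15)] / -5475 = +0.01589
∂h/∂y = [(-105)·(-0.1) − (-50)·(-1.9)] / -5475 = +0.01543
|∇h| = √(0.01589² + 0.01543²) = 0.02215
Seepage velocity v = K·i/n = 0.09 × 0.02215 / 0.3 = 0.006645 ft/day.
t = 300 / 0.006645 = 4.515e+04 days = 124 years.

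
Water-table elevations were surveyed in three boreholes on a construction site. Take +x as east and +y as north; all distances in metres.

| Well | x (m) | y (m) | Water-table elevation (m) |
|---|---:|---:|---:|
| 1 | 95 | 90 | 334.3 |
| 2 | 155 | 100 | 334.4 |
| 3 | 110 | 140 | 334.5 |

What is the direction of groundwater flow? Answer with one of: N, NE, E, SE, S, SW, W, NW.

Differences from 1: to 2 (Δx, Δy, Δh) = (60, 10, +0.1); to 3 = (15, 50, +0.2).
Determinant of the coordinate differences = 60·50 − 15·10 = 2850.
∂h/∂x = [(+0.1)·50 − (+0.2)·10] / 2850 = +0.001053
∂h/∂y = [60·(+0.2) − 15·(+0.1)] / 2850 = +0.003684
Flow = −∇h = (-0.001053 east, -0.003684 north), which points south.

S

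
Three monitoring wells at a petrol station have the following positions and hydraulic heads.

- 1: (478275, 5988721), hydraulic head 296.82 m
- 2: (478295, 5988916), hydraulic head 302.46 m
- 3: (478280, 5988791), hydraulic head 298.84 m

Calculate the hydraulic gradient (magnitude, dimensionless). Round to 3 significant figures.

With h = a·x + b·y + c and 1 as origin, the differences give:
  20·a + 195·b = +5.64
  5·a + 70·b = +2.02
Eliminate b (×70 and ×195, subtract): 425·a = 0.900 → a = ∂h/∂x = +0.002118
Back-substitute: b = ∂h/∂y = +0.02871.
|∇h| = √(0.002118² + 0.02871²) = 0.02879

0.0288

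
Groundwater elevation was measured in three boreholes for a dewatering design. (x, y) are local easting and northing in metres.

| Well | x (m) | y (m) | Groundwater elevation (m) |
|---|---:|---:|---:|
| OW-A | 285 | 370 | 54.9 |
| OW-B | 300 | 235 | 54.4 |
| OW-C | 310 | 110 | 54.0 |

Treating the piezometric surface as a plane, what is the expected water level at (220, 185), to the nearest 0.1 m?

Differences from OW-A: to OW-B (Δx, Δy, Δh) = (15, -135, -0.5); to OW-C = (25, -260, -0.9).
Solve a·Δx + b·Δy = Δh: det = 15·(-260) − 25·(-135) = -525.
∂h/∂x = [(-0.5)·(-260) − (-0.9)·(-135)] / -525 = -0.01619
∂h/∂y = [15·(-0.9) − 25·(-0.5)] / -525 = +0.001905
h(220, 185) = 54.9 + (-0.01619)·(-65) + (+0.001905)·(-185) = 54.9 +1.052 -0.352 = 55.600 m.

55.6 m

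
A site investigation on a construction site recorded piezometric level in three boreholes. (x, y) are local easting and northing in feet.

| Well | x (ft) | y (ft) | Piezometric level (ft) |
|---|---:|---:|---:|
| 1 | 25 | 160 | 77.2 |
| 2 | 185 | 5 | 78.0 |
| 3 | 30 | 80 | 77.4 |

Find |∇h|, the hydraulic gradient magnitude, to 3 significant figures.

0.00360

Taking 1 as reference: 2−1 = (160, -155, +0.8); 3−1 = (5, -80, +0.2).
Determinant of the coordinate differences = 160·(-80) − 5·(-155) = -12025.
∂h/∂x = [(+0.8)·(-80) − (+0.2)·(-155)] / -12025 = +0.002744
∂h/∂y = [160·(+0.2) − 5·(+0.8)] / -12025 = -0.002328
|∇h| = √(0.002744² + -0.002328²) = 0.003598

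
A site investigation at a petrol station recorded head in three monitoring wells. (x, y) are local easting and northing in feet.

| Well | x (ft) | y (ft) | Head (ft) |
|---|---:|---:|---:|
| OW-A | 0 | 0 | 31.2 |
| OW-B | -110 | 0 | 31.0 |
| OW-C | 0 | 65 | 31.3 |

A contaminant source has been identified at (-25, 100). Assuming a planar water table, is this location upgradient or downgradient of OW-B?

upgradient

∂h/∂x = (31.0 − 31.2) / (-110 − 0) = +0.001818
∂h/∂y = (31.3 − 31.2) / (65 − 0) = +0.001538
Head at (-25, 100) = 31.2 + (+0.001818)·(-25) + (+0.001538)·(100) = 31.31 ft.
That is higher than the 31.0 ft at OW-B, so the point is upgradient.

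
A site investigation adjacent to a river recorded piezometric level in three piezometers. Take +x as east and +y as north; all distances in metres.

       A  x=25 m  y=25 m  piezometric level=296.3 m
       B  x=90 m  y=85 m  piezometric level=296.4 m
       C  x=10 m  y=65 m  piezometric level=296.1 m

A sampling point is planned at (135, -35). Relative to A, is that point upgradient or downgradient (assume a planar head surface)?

upgradient

With h = a·x + b·y + c and A as origin, the differences give:
  65·a + 60·b = +0.1
  (-15)·a + 40·b = -0.2
Eliminate b (×40 and ×60, subtract): 3500·a = 16.00 → a = ∂h/∂x = +0.004571
Back-substitute: b = ∂h/∂y = -0.003286.
Head at (135, -35) = 296.3 + (+0.004571)·(110) + (-0.003286)·(-60) = 297.00 m.
That is higher than the 296.3 m at A, so the point is upgradient.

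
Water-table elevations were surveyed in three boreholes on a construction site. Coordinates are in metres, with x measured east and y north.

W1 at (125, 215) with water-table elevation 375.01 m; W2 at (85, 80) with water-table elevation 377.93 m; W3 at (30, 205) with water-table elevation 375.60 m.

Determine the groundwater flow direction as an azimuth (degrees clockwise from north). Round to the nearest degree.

Taking W1 as reference: W2−W1 = (-40, -135, +2.92); W3−W1 = (-95, -10, +0.59).
Solve a·Δx + b·Δy = Δh: det = (-40)·(-10) − (-95)·(-135) = -12425.
∂h/∂x = [(+2.92)·(-10) − (+0.59)·(-135)] / -12425 = -0.004060
∂h/∂y = [(-40)·(+0.59) − (-95)·(+2.92)] / -12425 = -0.02043
Flow direction (−∇h) has components (+0.004060 E, +0.02043 N).
Azimuth = atan2(E, N) = atan2(+0.004060, +0.02043) = 11.2° ≈ 011°.

011°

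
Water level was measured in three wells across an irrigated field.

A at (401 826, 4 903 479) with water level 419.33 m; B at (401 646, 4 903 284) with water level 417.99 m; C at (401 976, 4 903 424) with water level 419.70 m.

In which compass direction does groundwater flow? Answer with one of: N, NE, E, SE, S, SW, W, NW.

SW

Three-point gradient (reference A): Δ to B = (-180, -195, -1.34), Δ to C = (150, -55, +0.37).
∂h/∂x = +0.003725, ∂h/∂y = +0.003433 (det = 39150).
Flow = −∇h = (-0.003725 east, -0.003433 north), which points southwest.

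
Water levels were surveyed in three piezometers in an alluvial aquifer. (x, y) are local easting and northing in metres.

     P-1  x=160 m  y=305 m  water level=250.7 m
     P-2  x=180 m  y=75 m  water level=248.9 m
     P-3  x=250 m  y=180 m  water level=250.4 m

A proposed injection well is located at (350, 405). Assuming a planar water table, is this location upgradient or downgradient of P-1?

upgradient

Taking P-1 as reference: P-2−P-1 = (20, -230, -1.8); P-3−P-1 = (90, -125, -0.3).
Determinant of the coordinate differences = 20·(-125) − 90·(-230) = 18200.
∂h/∂x = [(-1.8)·(-125) − (-0.3)·(-230)] / 18200 = +0.008571
∂h/∂y = [20·(-0.3) − 90·(-1.8)] / 18200 = +0.008571
Head at (350, 405) = 250.7 + (+0.008571)·(190) + (+0.008571)·(100) = 253.19 m.
That is higher than the 250.7 m at P-1, so the point is upgradient.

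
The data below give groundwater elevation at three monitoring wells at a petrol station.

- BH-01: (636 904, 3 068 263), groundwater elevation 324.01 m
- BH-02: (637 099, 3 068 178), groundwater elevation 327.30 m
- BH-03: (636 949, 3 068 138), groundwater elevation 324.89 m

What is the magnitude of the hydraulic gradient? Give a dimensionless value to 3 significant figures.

0.0164

With h = a·x + b·y + c and BH-01 as origin, the differences give:
  195·a + (-85)·b = +3.29
  45·a + (-125)·b = +0.88
Eliminate b (×(-125) and ×(-85), subtract): -20550·a = -336.450 → a = ∂h/∂x = +0.01637
Back-substitute: b = ∂h/∂y = -0.001146.
|∇h| = √(0.01637² + -0.001146²) = 0.01641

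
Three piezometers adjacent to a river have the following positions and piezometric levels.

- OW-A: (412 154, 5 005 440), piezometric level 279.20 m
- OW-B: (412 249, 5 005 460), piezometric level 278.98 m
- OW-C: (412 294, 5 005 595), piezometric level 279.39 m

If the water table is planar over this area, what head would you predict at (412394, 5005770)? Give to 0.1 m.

279.8 m

Differences from OW-A: to OW-B (Δx, Δy, Δh) = (95, 20, -0.22); to OW-C = (140, 155, +0.19).
Determinant of the coordinate differences = 95·155 − 140·20 = 11925.
∂h/∂x = [(-0.22)·155 − (+0.19)·20] / 11925 = -0.003178
∂h/∂y = [95·(+0.19) − 140·(-0.22)] / 11925 = +0.004096
h(412394, 5005770) = 279.20 + (-0.003178)·(240) + (+0.004096)·(330) = 279.20 -0.763 +1.352 = 279.789 m.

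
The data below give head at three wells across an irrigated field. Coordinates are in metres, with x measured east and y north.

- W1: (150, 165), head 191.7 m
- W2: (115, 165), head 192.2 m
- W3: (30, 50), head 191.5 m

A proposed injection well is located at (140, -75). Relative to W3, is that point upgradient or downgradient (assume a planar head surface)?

downgradient

Taking W1 as reference: W2−W1 = (-35, 0, +0.5); W3−W1 = (-120, -115, -0.2).
Determinant of the coordinate differences = (-35)·(-115) − (-120)·0 = 4025.
∂h/∂x = [(+0.5)·(-115) − (-0.2)·0] / 4025 = -0.01429
∂h/∂y = [(-35)·(-0.2) − (-120)·(+0.5)] / 4025 = +0.01665
Head at (140, -75) = 191.7 + (-0.01429)·(-10) + (+0.01665)·(-240) = 187.85 m.
That is lower than the 191.5 m at W3, so the point is downgradient.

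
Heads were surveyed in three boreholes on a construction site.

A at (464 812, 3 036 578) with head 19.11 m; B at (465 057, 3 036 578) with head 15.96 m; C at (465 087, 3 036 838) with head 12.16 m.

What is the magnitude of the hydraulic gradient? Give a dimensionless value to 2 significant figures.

0.018

Differences from A: to B (Δx, Δy, Δh) = (245, 0, -3.15); to C = (275, 260, -6.95).
Determinant of the coordinate differences = 245·260 − 275·0 = 63700.
∂h/∂x = [(-3.15)·260 − (-6.95)·0] / 63700 = -0.01286
∂h/∂y = [245·(-6.95) − 275·(-3.15)] / 63700 = -0.01313
|∇h| = √(-0.01286² + -0.01313²) = 0.01838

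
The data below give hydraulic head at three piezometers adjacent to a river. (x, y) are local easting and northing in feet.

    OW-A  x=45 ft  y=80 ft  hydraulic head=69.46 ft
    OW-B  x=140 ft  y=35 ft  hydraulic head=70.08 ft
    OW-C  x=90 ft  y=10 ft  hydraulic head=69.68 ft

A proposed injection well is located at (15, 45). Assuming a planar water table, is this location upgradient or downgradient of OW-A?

Three-point gradient (reference OW-A): Δ to OW-B = (95, -45, +0.62), Δ to OW-C = (45, -70, +0.22).
∂h/∂x = +0.007243, ∂h/∂y = +0.001514 (det = -4625).
Head at (15, 45) = 69.46 + (+0.007243)·(-30) + (+0.001514)·(-35) = 69.19 ft.
That is lower than the 69.46 ft at OW-A, so the point is downgradient.

downgradient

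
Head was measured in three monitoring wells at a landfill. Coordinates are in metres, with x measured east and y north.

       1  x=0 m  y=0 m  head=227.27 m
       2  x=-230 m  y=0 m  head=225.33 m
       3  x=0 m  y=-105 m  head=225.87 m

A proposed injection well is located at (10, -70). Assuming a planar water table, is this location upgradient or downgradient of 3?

upgradient

∂h/∂x = (225.33 − 227.27) / (-230 − 0) = +0.008435
∂h/∂y = (225.87 − 227.27) / (-105 − 0) = +0.01333
Head at (10, -70) = 227.27 + (+0.008435)·(10) + (+0.01333)·(-70) = 226.42 m.
That is higher than the 225.87 m at 3, so the point is upgradient.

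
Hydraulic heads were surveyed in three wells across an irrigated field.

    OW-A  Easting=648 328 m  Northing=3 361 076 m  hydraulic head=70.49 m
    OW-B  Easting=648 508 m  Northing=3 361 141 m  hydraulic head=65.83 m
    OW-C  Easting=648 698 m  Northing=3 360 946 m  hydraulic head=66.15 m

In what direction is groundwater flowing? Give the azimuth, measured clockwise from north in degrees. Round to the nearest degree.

With h = a·x + b·y + c and OW-A as origin, the differences give:
  180·a + 65·b = -4.66
  370·a + (-130)·b = -4.34
Eliminate b (×(-130) and ×65, subtract): -47450·a = 887.900 → a = ∂h/∂x = -0.01871
Back-substitute: b = ∂h/∂y = -0.01987.
Flow direction (−∇h) has components (+0.01871 E, +0.01987 N).
Azimuth = atan2(E, N) = atan2(+0.01871, +0.01987) = 43.3° ≈ 043°.

043°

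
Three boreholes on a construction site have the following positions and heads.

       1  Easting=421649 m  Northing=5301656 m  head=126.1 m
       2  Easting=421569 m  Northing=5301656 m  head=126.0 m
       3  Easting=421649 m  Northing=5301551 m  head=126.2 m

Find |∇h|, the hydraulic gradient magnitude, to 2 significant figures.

∂h/∂x = (126.0 − 126.1) / (421569 − 421649) = +0.001250
∂h/∂y = (126.2 − 126.1) / (5301551 − 5301656) = -0.0009524
|∇h| = √(0.001250² + -0.0009524²) = 0.001571

0.0016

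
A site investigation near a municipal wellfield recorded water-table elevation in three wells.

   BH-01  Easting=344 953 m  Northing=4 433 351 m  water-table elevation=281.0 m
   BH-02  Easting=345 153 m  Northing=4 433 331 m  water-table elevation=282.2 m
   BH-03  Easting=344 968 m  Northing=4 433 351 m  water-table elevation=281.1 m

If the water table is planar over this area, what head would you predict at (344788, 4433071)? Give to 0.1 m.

Three-point gradient (reference BH-01): Δ to BH-02 = (200, -20, +1.2), Δ to BH-03 = (15, 0, +0.1).
∂h/∂x = +0.006667, ∂h/∂y = +0.006667 (det = 300).
h(344788, 4433071) = 281.0 + (+0.006667)·(-165) + (+0.006667)·(-280) = 281.0 -1.100 -1.867 = 278.033 m.

278.0 m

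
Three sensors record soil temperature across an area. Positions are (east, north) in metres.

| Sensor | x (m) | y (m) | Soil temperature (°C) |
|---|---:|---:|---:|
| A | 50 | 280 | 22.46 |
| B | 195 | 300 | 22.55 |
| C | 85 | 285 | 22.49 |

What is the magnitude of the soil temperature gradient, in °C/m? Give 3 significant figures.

Three-point gradient (reference A): Δ to B = (145, 20, +0.09), Δ to C = (35, 5, +0.03).
∂T/∂x = -0.006000, ∂T/∂y = +0.04800 (det = 25).
|∇f| = √(-0.006000² + 0.04800²) = 0.04837 °C/m

0.0484 °C/m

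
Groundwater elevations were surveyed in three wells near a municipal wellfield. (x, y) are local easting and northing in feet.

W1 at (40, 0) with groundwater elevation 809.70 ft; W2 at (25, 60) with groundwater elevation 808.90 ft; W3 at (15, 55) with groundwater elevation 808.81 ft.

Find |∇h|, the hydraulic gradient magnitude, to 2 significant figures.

Taking W1 as reference: W2−W1 = (-15, 60, -0.80); W3−W1 = (-25, 55, -0.89).
Determinant of the coordinate differences = (-15)·55 − (-25)·60 = 675.
∂h/∂x = [(-0.80)·55 − (-0.89)·60] / 675 = +0.01393
∂h/∂y = [(-15)·(-0.89) − (-25)·(-0.80)] / 675 = -0.009852
|∇h| = √(0.01393² + -0.009852²) = 0.01706

0.017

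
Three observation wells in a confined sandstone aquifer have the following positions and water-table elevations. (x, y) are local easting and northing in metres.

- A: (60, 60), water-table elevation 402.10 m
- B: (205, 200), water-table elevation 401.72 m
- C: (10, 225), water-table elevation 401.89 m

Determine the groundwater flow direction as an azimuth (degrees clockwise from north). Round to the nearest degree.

034°

Three-point gradient (reference A): Δ to B = (145, 140, -0.38), Δ to C = (-50, 165, -0.21).
∂h/∂x = -0.001077, ∂h/∂y = -0.001599 (det = 30925).
Flow direction (−∇h) has components (+0.001077 E, +0.001599 N).
Azimuth = atan2(E, N) = atan2(+0.001077, +0.001599) = 34.0° ≈ 034°.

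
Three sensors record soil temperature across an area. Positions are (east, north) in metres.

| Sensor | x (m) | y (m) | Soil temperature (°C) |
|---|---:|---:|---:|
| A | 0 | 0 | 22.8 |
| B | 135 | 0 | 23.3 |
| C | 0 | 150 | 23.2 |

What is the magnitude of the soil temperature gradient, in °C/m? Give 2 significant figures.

0.0046 °C/m

∂T/∂x = (23.3 − 22.8) / (135 − 0) = +0.003704
∂T/∂y = (23.2 − 22.8) / (150 − 0) = +0.002667
|∇f| = √(0.003704² + 0.002667²) = 0.004564 °C/m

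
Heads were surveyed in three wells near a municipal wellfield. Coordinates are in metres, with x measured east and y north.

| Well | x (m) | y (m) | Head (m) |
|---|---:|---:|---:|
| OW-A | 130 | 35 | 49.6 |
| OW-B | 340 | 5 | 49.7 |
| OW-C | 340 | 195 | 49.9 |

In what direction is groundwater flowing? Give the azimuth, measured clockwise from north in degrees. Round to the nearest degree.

Taking OW-A as reference: OW-B−OW-A = (210, -30, +0.1); OW-C−OW-A = (210, 160, +0.3).
Solve a·Δx + b·Δy = Δh: det = 210·160 − 210·(-30) = 39900.
∂h/∂x = [(+0.1)·160 − (+0.3)·(-30)] / 39900 = +0.0006266
∂h/∂y = [210·(+0.3) − 210·(+0.1)] / 39900 = +0.001053
Flow direction (−∇h) has components (-0.0006266 E, -0.001053 N).
Azimuth = atan2(E, N) = atan2(-0.0006266, -0.001053) = 210.8° ≈ 211°.

211°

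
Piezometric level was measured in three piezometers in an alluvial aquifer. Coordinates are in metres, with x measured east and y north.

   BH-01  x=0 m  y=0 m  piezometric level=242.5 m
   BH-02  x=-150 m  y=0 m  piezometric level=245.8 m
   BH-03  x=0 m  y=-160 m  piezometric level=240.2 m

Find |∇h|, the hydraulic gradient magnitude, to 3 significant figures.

0.0263

∂h/∂x = (245.8 − 242.5) / (-150 − 0) = -0.02200
∂h/∂y = (240.2 − 242.5) / (-160 − 0) = +0.01438
|∇h| = √(-0.02200² + 0.01438²) = 0.02628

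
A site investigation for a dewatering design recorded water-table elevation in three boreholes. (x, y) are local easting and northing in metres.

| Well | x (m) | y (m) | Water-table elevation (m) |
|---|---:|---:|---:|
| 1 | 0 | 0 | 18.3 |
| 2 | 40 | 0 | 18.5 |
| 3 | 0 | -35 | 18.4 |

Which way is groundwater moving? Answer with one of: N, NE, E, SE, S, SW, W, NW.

∂h/∂x = (18.5 − 18.3) / (40 − 0) = +0.005000
∂h/∂y = (18.4 − 18.3) / (-35 − 0) = -0.002857
Flow = −∇h = (-0.005000 east, +0.002857 north), which points northwest.

NW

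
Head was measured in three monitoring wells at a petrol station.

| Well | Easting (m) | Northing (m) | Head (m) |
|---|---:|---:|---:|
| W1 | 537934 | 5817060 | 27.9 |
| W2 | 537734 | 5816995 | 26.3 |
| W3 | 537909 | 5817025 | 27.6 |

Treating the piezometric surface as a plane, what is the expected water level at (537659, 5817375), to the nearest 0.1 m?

With h = a·x + b·y + c and W1 as origin, the differences give:
  (-200)·a + (-65)·b = -1.6
  (-25)·a + (-35)·b = -0.3
Eliminate b (×(-35) and ×(-65), subtract): 5375·a = 36.50 → a = ∂h/∂x = +0.006791
Back-substitute: b = ∂h/∂y = +0.003721.
h(537659, 5817375) = 27.9 + (+0.006791)·(-275) + (+0.003721)·(315) = 27.9 -1.867 +1.172 = 27.205 m.

27.2 m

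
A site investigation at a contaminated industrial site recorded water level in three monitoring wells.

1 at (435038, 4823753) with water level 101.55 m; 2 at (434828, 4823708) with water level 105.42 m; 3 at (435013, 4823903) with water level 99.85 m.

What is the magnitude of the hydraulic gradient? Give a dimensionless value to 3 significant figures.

0.0208

Differences from 1: to 2 (Δx, Δy, Δh) = (-210, -45, +3.87); to 3 = (-25, 150, -1.70).
Determinant of the coordinate differences = (-210)·150 − (-25)·(-45) = -32625.
∂h/∂x = [(+3.87)·150 − (-1.70)·(-45)] / -32625 = -0.01545
∂h/∂y = [(-210)·(-1.70) − (-25)·(+3.87)] / -32625 = -0.01391
|∇h| = √(-0.01545² + -0.01391²) = 0.02079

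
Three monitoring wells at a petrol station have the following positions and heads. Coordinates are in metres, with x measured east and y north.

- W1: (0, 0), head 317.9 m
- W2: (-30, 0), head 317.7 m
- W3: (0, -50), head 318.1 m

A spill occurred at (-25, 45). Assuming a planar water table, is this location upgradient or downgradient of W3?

∂h/∂x = (317.7 − 317.9) / (-30 − 0) = +0.006667
∂h/∂y = (318.1 − 317.9) / (-50 − 0) = -0.004000
Head at (-25, 45) = 317.9 + (+0.006667)·(-25) + (-0.004000)·(45) = 317.55 m.
That is lower than the 318.1 m at W3, so the point is downgradient.

downgradient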